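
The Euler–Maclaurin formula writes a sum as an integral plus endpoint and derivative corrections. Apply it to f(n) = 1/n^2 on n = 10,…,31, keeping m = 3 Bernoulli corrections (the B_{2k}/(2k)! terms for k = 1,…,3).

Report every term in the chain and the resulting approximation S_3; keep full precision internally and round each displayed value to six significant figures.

The integral term ∫_10^31 1/x^2 dx = 0.0677419.
Endpoint term: (f(10) + f(31))/2 = (0.0100000 + 0.00104058)/2 = 0.00552029.
So far: 0.0732622.
k=1: B_{2}/(2)! × [f^{(1)}(31) − f^{(1)}(10)] = 1/12 × (-6.71344e-05 − (-0.00200000)) = 0.000161072.
Running total after k=1: 0.0734233.
k=2: B_{4}/(4)! × [f^{(3)}(31) − f^{(3)}(10)] = −1/720 × (-8.38306e-07 − (-0.000240000)) = -3.32169e-07.
Running total after k=2: 0.0734230.
k=3: B_{6}/(6)! × [f^{(5)}(31) − f^{(5)}(10)] = 1/30240 × (-2.61698e-08 − (-7.20000e-05)) = 2.38009e-09.

S_3 ≈ 0.0734230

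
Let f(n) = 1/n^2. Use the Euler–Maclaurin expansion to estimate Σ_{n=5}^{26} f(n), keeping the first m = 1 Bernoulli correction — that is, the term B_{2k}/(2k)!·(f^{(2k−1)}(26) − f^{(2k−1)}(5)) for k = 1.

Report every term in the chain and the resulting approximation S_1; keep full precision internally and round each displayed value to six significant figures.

The integral term ∫_5^26 1/x^2 dx = 0.161538.
Endpoint term: (f(5) + f(26))/2 = (0.0400000 + 0.00147929)/2 = 0.0207396.
So far: 0.182278.
Order-1 term: 1/12 · (-0.000113792 − (-0.0160000)) = 0.00132385.

S_1 ≈ 0.183602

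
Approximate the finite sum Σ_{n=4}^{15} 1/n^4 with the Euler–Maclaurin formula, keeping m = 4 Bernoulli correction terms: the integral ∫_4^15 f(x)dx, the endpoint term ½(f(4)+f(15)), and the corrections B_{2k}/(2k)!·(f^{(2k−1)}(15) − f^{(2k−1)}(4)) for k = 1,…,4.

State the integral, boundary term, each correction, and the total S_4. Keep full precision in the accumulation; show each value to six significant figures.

S_4 ≈ 0.00738821

∫_4^15 1/x^4 dx evaluates to 0.00510957.
½[f(4) + f(15)] = ½[0.00390625 + 1.97531e-05] = 0.00196300.
Integral + boundary = 0.00707257.
Order-1 term: 1/12 · (-5.26749e-06 − (-0.00390625)) = 0.000325082.
Running total after k=1: 0.00739765.
Order-2 term: −1/720 · (-7.02332e-07 − (-0.00732422)) = -1.01716e-05.
Running total after k=2: 0.00738748.
Order-3 term: 1/30240 · (-1.74803e-07 − (-0.0256348)) = 8.47705e-07.
Running total after k=3: 0.00738833.
Order-4 term: −1/1209600 · (-6.99210e-08 − (-0.144196)) = -1.19209e-07.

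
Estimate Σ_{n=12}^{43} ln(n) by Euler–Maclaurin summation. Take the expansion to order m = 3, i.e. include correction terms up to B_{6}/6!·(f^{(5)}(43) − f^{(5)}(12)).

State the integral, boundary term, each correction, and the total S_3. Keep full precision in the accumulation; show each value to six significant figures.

S_3 ≈ 104.031

Integral: ∫_12^43 ln(x) dx = 100.913.
Endpoint term: (f(12) + f(43))/2 = (2.48491 + 3.76120)/2 = 3.12305.
Running total after boundary: 104.036.
Order-1 term: 1/12 · (0.0232558 − 0.0833333) = -0.00500646.
Running total after k=1: 104.031.
Order-2 term: −1/720 · (2.51550e-05 − 0.00115741) = 1.57257e-06.
Running total after k=2: 104.031.
Order-3 term: 1/30240 · (1.63256e-07 − 9.64506e-05) = -3.18411e-09.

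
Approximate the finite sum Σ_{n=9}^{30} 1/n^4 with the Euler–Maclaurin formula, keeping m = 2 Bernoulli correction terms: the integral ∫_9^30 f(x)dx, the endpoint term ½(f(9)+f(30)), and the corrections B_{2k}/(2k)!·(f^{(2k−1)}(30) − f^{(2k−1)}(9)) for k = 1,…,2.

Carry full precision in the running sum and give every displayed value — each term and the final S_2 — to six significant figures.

Integral: ∫_9^30 1/x^4 dx = 0.000444902.
½[f(9) + f(30)] = ½[0.000152416 + 1.23457e-06] = 7.68252e-05.
Integral + boundary = 0.000521727.
Correction k=1: B_{2}/2! · (f^{(1)}(30) − f^{(1)}(9)) = 1/12 · (-1.64609e-07 − (-6.77404e-05)) = 5.63131e-06.
Running total after k=1: 0.000527358.
Correction k=2: B_{4}/4! · (f^{(3)}(30) − f^{(3)}(9)) = −1/720 · (-5.48697e-09 − (-2.50890e-05)) = -3.48382e-08.

S_2 ≈ 0.000527323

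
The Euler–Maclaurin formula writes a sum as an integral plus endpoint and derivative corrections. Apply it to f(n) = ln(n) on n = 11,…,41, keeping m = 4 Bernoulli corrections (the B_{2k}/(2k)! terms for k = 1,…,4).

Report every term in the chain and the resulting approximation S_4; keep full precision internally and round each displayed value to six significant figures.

∫_11^41 ln(x) dx evaluates to 95.8796.
½[f(11) + f(41)] = ½[2.39790 + 3.71357] = 3.05573.
Running total after boundary: 98.9353.
k=1: B_{2}/(2)! × [f^{(1)}(41) − f^{(1)}(11)] = 1/12 × (0.0243902 − 0.0909091) = -0.00554324.
Running total after k=1: 98.9298.
k=2: B_{4}/(4)! × [f^{(3)}(41) − f^{(3)}(11)] = −1/720 × (2.90187e-05 − 0.00150263) = 2.04668e-06.
Running total after k=2: 98.9298.
k=3: B_{6}/(6)! × [f^{(5)}(41) − f^{(5)}(11)] = 1/30240 × (2.07153e-07 − 0.000149021) = -4.92110e-09.
Running total after k=3: 98.9298.
k=4: B_{8}/(8)! × [f^{(7)}(41) − f^{(7)}(11)] = −1/1209600 × (3.69697e-09 − 3.69474e-05) = 3.05421e-11.

S_4 ≈ 98.9298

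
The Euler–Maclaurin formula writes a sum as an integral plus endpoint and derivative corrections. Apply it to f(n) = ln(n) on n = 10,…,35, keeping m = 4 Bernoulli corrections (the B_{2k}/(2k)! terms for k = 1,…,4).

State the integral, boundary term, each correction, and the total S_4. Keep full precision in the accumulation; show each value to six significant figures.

∫_10^35 ln(x) dx evaluates to 76.4113.
½[f(10) + f(35)] = ½[2.30259 + 3.55535] = 2.92897.
Running total after boundary: 79.3403.
k=1: B_{2}/(2)! × [f^{(1)}(35) − f^{(1)}(10)] = 1/12 × (0.0285714 − 0.100000) = -0.00595238.
Partial sum through k=1: 79.3343.
k=2: B_{4}/(4)! × [f^{(3)}(35) − f^{(3)}(10)] = −1/720 × (4.66472e-05 − 0.00200000) = 2.71299e-06.
Partial sum through k=2: 79.3343.
k=3: B_{6}/(6)! × [f^{(5)}(35) − f^{(5)}(10)] = 1/30240 × (4.56952e-07 − 0.000240000) = -7.92140e-09.
Partial sum through k=3: 79.3343.
k=4: B_{8}/(8)! × [f^{(7)}(35) − f^{(7)}(10)] = −1/1209600 × (1.11907e-08 − 7.20000e-05) = 5.95146e-11.

S_4 ≈ 79.3343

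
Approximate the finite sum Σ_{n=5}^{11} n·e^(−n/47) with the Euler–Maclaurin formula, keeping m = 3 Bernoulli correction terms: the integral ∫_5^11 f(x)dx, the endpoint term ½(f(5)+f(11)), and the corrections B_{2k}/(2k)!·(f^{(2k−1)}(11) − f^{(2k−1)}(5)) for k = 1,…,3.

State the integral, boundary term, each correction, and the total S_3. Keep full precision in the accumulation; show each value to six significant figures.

The integral term ∫_5^11 x·e^(−x/47) dx = 40.1916.
Endpoint term: (f(5) + f(11))/2 = (4.49540 + 8.70461)/2 = 6.60001.
Running total after boundary: 46.7916.
k=1: B_{2}/(2)! × [f^{(1)}(11) − f^{(1)}(5)] = 1/12 × (0.606124 − 0.803433) = -0.0164425.
After k=1: 46.7752.
k=2: B_{4}/(4)! × [f^{(3)}(11) − f^{(3)}(5)] = −1/720 × (0.000990847 − 0.00117772) = 2.59553e-07.
After k=2: 46.7752.
k=3: B_{6}/(6)! × [f^{(5)}(11) − f^{(5)}(5)] = 1/30240 × (7.72886e-07 − 9.01648e-07) = -4.25801e-12.

S_3 ≈ 46.7752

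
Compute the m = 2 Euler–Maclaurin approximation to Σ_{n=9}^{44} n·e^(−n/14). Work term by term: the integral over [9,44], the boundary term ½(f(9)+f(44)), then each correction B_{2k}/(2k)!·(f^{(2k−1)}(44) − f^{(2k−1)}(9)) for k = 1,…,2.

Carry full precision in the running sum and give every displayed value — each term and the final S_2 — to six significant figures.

S_2 ≈ 137.551

Integral: ∫_9^44 x·e^(−x/14) dx = 134.258.
Endpoint term: (f(9) + f(44))/2 = (4.73209 + 1.89901)/2 = 3.31555.
Integral + boundary = 137.574.
Correction k=1: B_{2}/2! · (f^{(1)}(44) − f^{(1)}(9)) = 1/12 · (-0.0924842 − 0.187781) = -0.0233555.
Running total after k=1: 137.551.
Correction k=2: B_{4}/4! · (f^{(3)}(44) − f^{(3)}(9)) = −1/720 · (-3.14572e-05 − 0.00632325) = 8.82599e-06.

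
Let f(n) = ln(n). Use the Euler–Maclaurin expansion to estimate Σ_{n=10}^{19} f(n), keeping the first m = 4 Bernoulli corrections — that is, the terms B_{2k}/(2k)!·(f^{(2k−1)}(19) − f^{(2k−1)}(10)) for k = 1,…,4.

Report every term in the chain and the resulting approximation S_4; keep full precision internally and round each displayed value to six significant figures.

S_4 ≈ 26.5381

The integral term ∫_10^19 ln(x) dx = 23.9185.
½[f(10) + f(19)] = ½[2.30259 + 2.94444] = 2.62351.
Integral + boundary = 26.5420.
Correction k=1: B_{2}/2! · (f^{(1)}(19) − f^{(1)}(10)) = 1/12 · (0.0526316 − 0.100000) = -0.00394737.
Running total after k=1: 26.5381.
Correction k=2: B_{4}/4! · (f^{(3)}(19) − f^{(3)}(10)) = −1/720 · (0.000291588 − 0.00200000) = 2.37279e-06.
Running total after k=2: 26.5381.
Correction k=3: B_{6}/6! · (f^{(5)}(19) − f^{(5)}(10)) = 1/30240 · (9.69267e-06 − 0.000240000) = -7.61598e-09.
Running total after k=3: 26.5381.
Correction k=4: B_{8}/8! · (f^{(7)}(19) − f^{(7)}(10)) = −1/1209600 · (8.05485e-07 − 7.20000e-05) = 5.88579e-11.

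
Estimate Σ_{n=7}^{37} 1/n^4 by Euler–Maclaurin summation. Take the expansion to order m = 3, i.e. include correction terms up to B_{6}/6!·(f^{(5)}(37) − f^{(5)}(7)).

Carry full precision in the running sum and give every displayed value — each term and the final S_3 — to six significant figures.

S_3 ≈ 0.00119338

Integral: ∫_7^37 1/x^4 dx = 0.000965237.
½[f(7) + f(37)] = ½[0.000416493 + 5.33572e-07] = 0.000208513.
Integral + boundary = 0.00117375.
k=1: B_{2}/(2)! × [f^{(1)}(37) − f^{(1)}(7)] = 1/12 × (-5.76835e-08 − (-0.000237996)) = 1.98282e-05.
After k=1: 0.00119358.
k=2: B_{4}/(4)! × [f^{(3)}(37) − f^{(3)}(7)] = −1/720 × (-1.26406e-09 − (-0.000145712)) = -2.02376e-07.
After k=2: 0.00119338.
k=3: B_{6}/(6)! × [f^{(5)}(37) − f^{(5)}(7)] = 1/30240 × (-5.17075e-11 − (-0.000166528)) = 5.50687e-09.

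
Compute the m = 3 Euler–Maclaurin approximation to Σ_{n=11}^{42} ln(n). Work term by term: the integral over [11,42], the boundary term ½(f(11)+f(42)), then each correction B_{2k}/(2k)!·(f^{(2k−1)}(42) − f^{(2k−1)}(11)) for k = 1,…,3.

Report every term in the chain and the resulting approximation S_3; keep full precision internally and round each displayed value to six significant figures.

S_3 ≈ 102.667

The integral term ∫_11^42 ln(x) dx = 99.6053.
Endpoint term: (f(11) + f(42))/2 = (2.39790 + 3.73767)/2 = 3.06778.
Running total after boundary: 102.673.
Correction k=1: B_{2}/2! · (f^{(1)}(42) − f^{(1)}(11)) = 1/12 · (0.0238095 − 0.0909091) = -0.00559163.
Running total after k=1: 102.667.
Correction k=2: B_{4}/4! · (f^{(3)}(42) − f^{(3)}(11)) = −1/720 · (2.69949e-05 − 0.00150263) = 2.04949e-06.
Running total after k=2: 102.667.
Correction k=3: B_{6}/6! · (f^{(5)}(42) − f^{(5)}(11)) = 1/30240 · (1.83639e-07 − 0.000149021) = -4.92187e-09.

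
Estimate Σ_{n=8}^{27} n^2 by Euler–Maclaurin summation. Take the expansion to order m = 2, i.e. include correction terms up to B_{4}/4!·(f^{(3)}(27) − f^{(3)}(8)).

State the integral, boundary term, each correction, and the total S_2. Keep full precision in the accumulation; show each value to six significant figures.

S_2 ≈ 6790.00

The integral term ∫_8^27 x^2 dx = 6390.33.
Endpoint term: (f(8) + f(27))/2 = (64.0000 + 729.000)/2 = 396.500.
Integral + boundary = 6786.83.
Order-1 term: 1/12 · (54.0000 − 16.0000) = 3.16667.
Partial sum through k=1: 6790.00.
Order-2 term: −1/720 · (0.00000 − 0.00000) = 0.00000.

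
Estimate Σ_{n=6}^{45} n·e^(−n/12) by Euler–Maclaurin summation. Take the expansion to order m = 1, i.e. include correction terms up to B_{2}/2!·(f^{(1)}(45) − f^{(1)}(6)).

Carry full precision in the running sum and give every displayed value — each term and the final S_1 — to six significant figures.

S_1 ≈ 117.243

∫_6^45 x·e^(−x/12) dx evaluates to 114.924.
Boundary: ½(f(6) + f(45)) = ½(3.63918 + 1.05830) = 2.34874.
So far: 117.273.
Correction k=1: B_{2}/2! · (f^{(1)}(45) − f^{(1)}(6)) = 1/12 · (-0.0646738 − 0.303265) = -0.0306616.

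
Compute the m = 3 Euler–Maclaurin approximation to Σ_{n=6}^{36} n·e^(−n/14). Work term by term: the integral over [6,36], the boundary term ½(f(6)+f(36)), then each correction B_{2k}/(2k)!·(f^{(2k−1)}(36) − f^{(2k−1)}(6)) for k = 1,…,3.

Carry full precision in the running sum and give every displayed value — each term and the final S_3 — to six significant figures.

S_3 ≈ 132.194

∫_6^36 x·e^(−x/14) dx evaluates to 128.905.
Boundary: ½(f(6) + f(36)) = ½(3.90863 + 2.75135) = 3.32999.
Running total after boundary: 132.235.
Correction k=1: B_{2}/2! · (f^{(1)}(36) − f^{(1)}(6)) = 1/12 · (-0.120098 − 0.372251) = -0.0410291.
After k=1: 132.193.
Correction k=2: B_{4}/4! · (f^{(3)}(36) − f^{(3)}(6)) = −1/720 · (0.000167113 − 0.00854658) = 1.16381e-05.
After k=2: 132.194.
Correction k=3: B_{6}/6! · (f^{(5)}(36) − f^{(5)}(6)) = 1/30240 · (4.83149e-06 − 7.75200e-05) = -2.40372e-09.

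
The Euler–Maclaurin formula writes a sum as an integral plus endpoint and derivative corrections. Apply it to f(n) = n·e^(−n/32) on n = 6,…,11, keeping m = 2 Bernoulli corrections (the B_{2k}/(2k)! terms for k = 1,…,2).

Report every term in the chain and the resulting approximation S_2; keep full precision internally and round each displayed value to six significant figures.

S_2 ≈ 38.7391

Integral: ∫_6^11 x·e^(−x/32) dx = 32.3693.
Endpoint term: (f(6) + f(11))/2 = (4.97417 + 7.80017)/2 = 6.38717.
Integral + boundary = 38.7565.
Order-1 term: 1/12 · (0.465351 − 0.673586) = -0.0173529.
Partial sum through k=1: 38.7391.
Order-2 term: −1/720 · (0.00183942 − 0.00227700) = 6.07749e-07.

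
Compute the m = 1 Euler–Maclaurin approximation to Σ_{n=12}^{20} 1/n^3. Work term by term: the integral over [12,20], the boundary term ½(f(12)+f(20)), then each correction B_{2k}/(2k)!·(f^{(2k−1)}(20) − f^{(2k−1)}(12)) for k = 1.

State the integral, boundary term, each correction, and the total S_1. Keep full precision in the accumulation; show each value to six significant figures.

The integral term ∫_12^20 1/x^3 dx = 0.00222222.
½[f(12) + f(20)] = ½[0.000578704 + 0.000125000] = 0.000351852.
Integral + boundary = 0.00257407.
k=1: B_{2}/(2)! × [f^{(1)}(20) − f^{(1)}(12)] = 1/12 × (-1.87500e-05 − (-0.000144676)) = 1.04938e-05.

S_1 ≈ 0.00258457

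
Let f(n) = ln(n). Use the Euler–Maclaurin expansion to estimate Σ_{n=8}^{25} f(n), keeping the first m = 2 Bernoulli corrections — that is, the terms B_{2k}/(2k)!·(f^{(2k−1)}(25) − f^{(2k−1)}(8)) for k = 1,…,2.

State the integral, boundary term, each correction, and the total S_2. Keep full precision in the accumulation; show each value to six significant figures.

S_2 ≈ 49.4784

The integral term ∫_8^25 ln(x) dx = 46.8364.
Endpoint term: (f(8) + f(25))/2 = (2.07944 + 3.21888)/2 = 2.64916.
Integral + boundary = 49.4855.
Order-1 term: 1/12 · (0.0400000 − 0.125000) = -0.00708333.
Running total after k=1: 49.4784.
Order-2 term: −1/720 · (0.000128000 − 0.00390625) = 5.24757e-06.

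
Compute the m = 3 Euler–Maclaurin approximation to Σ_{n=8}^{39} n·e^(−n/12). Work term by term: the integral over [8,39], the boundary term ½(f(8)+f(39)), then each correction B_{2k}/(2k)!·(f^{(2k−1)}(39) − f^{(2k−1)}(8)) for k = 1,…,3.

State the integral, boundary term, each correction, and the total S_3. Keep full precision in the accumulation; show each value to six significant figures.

Integral: ∫_8^39 x·e^(−x/12) dx = 99.4903.
Boundary: ½(f(8) + f(39)) = ½(4.10734 + 1.51219) = 2.80977.
Running total after boundary: 102.300.
k=1: B_{2}/(2)! × [f^{(1)}(39) − f^{(1)}(8)] = 1/12 × (-0.0872420 − 0.171139) = -0.0215318.
Running total after k=1: 102.279.
k=2: B_{4}/(4)! × [f^{(3)}(39) − f^{(3)}(8)] = −1/720 × (-6.73163e-05 − 0.00831926) = 1.16480e-05.
Running total after k=2: 102.279.
k=3: B_{6}/(6)! × [f^{(5)}(39) − f^{(5)}(8)] = 1/30240 × (3.27232e-06 − 0.000107292) = -3.43981e-09.

S_3 ≈ 102.279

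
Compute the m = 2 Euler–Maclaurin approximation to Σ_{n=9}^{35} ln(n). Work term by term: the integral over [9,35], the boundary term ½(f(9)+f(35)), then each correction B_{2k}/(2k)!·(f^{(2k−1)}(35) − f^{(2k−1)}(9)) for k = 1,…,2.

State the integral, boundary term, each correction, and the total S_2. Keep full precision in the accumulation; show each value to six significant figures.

∫_9^35 ln(x) dx evaluates to 78.6622.
Boundary: ½(f(9) + f(35)) = ½(2.19722 + 3.55535) = 2.87629.
Running total after boundary: 81.5384.
Correction k=1: B_{2}/2! · (f^{(1)}(35) − f^{(1)}(9)) = 1/12 · (0.0285714 − 0.111111) = -0.00687831.
Partial sum through k=1: 81.5316.
Correction k=2: B_{4}/4! · (f^{(3)}(35) − f^{(3)}(9)) = −1/720 · (4.66472e-05 − 0.00274348) = 3.74561e-06.

S_2 ≈ 81.5316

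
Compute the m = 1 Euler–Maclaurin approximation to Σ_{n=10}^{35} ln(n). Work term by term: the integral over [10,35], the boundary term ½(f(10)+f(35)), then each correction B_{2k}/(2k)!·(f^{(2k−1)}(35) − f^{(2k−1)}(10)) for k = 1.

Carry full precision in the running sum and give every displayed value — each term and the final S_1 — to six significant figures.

∫_10^35 ln(x) dx evaluates to 76.4113.
Boundary: ½(f(10) + f(35)) = ½(2.30259 + 3.55535) = 2.92897.
So far: 79.3403.
Order-1 term: 1/12 · (0.0285714 − 0.100000) = -0.00595238.

S_1 ≈ 79.3343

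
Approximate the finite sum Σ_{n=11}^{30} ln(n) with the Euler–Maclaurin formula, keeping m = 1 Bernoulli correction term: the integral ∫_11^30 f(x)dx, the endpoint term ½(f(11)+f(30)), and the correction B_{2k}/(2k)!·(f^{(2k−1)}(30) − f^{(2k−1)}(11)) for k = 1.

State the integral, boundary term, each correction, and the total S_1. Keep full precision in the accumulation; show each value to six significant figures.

S_1 ≈ 59.5538

Integral: ∫_11^30 ln(x) dx = 56.6591.
½[f(11) + f(30)] = ½[2.39790 + 3.40120] = 2.89955.
So far: 59.5586.
k=1: B_{2}/(2)! × [f^{(1)}(30) − f^{(1)}(11)] = 1/12 × (0.0333333 − 0.0909091) = -0.00479798.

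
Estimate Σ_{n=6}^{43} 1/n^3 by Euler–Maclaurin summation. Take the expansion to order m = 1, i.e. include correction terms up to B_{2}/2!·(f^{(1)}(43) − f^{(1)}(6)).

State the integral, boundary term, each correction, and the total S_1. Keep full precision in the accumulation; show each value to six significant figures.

Integral: ∫_6^43 1/x^3 dx = 0.0136185.
Boundary: ½(f(6) + f(43)) = ½(0.00462963 + 1.25775e-05) = 0.00232110.
So far: 0.0159396.
Order-1 term: 1/12 · (-8.77501e-07 − (-0.00231481)) = 0.000192828.

S_1 ≈ 0.0161324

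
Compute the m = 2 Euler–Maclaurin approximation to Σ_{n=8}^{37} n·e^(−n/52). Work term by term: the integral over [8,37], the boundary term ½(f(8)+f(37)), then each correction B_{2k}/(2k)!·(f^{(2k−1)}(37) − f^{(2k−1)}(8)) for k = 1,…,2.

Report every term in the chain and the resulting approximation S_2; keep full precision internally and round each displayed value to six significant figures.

S_2 ≈ 415.731

Integral: ∫_8^37 x·e^(−x/52) dx = 403.269.
Endpoint term: (f(8) + f(37))/2 = (6.85923 + 18.1629)/2 = 12.5111.
Running total after boundary: 415.780.
Correction k=1: B_{2}/2! · (f^{(1)}(37) − f^{(1)}(8)) = 1/12 · (0.141602 − 0.725496) = -0.0486578.
Running total after k=1: 415.731.
Correction k=2: B_{4}/4! · (f^{(3)}(37) − f^{(3)}(8)) = −1/720 · (0.000415451 − 0.000902479) = 6.76428e-07.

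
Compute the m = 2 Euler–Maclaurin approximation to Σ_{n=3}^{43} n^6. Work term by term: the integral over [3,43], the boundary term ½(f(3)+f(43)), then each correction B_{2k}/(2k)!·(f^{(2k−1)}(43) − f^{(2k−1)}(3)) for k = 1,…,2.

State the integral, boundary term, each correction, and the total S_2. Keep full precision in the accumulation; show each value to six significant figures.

S_2 ≈ 4.20654e+10

Integral: ∫_3^43 x^6 dx = 3.88312e+10.
½[f(3) + f(43)] = ½[729.000 + 6.32136e+09] = 3.16068e+09.
Running total after boundary: 4.19919e+10.
Correction k=1: B_{2}/2! · (f^{(1)}(43) − f^{(1)}(3)) = 1/12 · (8.82051e+08 − 1458.00) = 7.35041e+07.
Running total after k=1: 4.20654e+10.
Correction k=2: B_{4}/4! · (f^{(3)}(43) − f^{(3)}(3)) = −1/720 · (9.54084e+06 − 3240.00) = -13246.7.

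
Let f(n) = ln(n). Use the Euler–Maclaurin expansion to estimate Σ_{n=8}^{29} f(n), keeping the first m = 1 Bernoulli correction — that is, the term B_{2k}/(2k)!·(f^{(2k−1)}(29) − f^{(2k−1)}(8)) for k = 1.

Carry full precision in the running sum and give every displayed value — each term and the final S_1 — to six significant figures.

The integral term ∫_8^29 ln(x) dx = 60.0160.
Endpoint term: (f(8) + f(29))/2 = (2.07944 + 3.36730)/2 = 2.72337.
Running total after boundary: 62.7394.
k=1: B_{2}/(2)! × [f^{(1)}(29) − f^{(1)}(8)] = 1/12 × (0.0344828 − 0.125000) = -0.00754310.

S_1 ≈ 62.7319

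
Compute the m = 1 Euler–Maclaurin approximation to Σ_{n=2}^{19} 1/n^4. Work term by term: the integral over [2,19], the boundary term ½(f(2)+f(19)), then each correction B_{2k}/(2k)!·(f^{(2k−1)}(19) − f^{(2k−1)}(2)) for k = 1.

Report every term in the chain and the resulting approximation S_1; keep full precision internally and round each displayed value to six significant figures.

Integral: ∫_2^19 1/x^4 dx = 0.0416181.
Boundary: ½(f(2) + f(19)) = ½(0.0625000 + 7.67336e-06) = 0.0312538.
So far: 0.0728719.
Correction k=1: B_{2}/2! · (f^{(1)}(19) − f^{(1)}(2)) = 1/12 · (-1.61544e-06 − (-0.125000)) = 0.0104165.

S_1 ≈ 0.0832884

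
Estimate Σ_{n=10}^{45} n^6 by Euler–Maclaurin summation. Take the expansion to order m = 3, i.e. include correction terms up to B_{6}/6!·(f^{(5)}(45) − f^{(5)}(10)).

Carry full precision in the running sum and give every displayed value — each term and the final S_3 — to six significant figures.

The integral term ∫_10^45 x^6 dx = 5.33799e+10.
Boundary: ½(f(10) + f(45)) = ½(1.00000e+06 + 8.30377e+09) = 4.15238e+09.
So far: 5.75323e+10.
k=1: B_{2}/(2)! × [f^{(1)}(45) − f^{(1)}(10)] = 1/12 × (1.10717e+09 − 600000) = 9.22141e+07.
After k=1: 5.76245e+10.
k=2: B_{4}/(4)! × [f^{(3)}(45) − f^{(3)}(10)] = −1/720 × (1.09350e+07 − 120000) = -15020.8.
After k=2: 5.76245e+10.
k=3: B_{6}/(6)! × [f^{(5)}(45) − f^{(5)}(10)] = 1/30240 × (32400.0 − 7200.00) = 0.833333.

S_3 ≈ 5.76245e+10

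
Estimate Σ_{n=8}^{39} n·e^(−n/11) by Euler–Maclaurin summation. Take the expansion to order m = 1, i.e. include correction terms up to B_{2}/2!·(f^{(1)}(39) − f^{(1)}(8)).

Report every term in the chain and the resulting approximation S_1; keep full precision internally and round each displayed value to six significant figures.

S_1 ≈ 87.6020

Integral: ∫_8^39 x·e^(−x/11) dx = 85.1235.
Endpoint term: (f(8) + f(39))/2 = (3.86580 + 1.12536)/2 = 2.49558.
Running total after boundary: 87.6191.
Order-1 term: 1/12 · (-0.0734504 − 0.131789) = -0.0171033.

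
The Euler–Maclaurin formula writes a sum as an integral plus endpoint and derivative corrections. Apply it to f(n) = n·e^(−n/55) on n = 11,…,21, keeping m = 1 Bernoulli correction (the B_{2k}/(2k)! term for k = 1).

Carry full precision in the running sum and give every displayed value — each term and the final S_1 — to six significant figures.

S_1 ≈ 130.296

∫_11^21 x·e^(−x/55) dx evaluates to 118.645.
½[f(11) + f(21)] = ½[9.00604 + 14.3350] = 11.6705.
So far: 130.315.
k=1: B_{2}/(2)! × [f^{(1)}(21) − f^{(1)}(11)] = 1/12 × (0.421983 − 0.654985) = -0.0194168.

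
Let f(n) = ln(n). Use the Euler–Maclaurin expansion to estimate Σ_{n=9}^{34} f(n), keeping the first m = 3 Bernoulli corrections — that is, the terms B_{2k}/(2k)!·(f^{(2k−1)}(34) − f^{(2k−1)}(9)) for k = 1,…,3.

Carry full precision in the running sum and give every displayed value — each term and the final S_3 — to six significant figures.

∫_9^34 ln(x) dx evaluates to 75.1212.
Endpoint term: (f(9) + f(34))/2 = (2.19722 + 3.52636)/2 = 2.86179.
Integral + boundary = 77.9830.
Correction k=1: B_{2}/2! · (f^{(1)}(34) − f^{(1)}(9)) = 1/12 · (0.0294118 − 0.111111) = -0.00680828.
After k=1: 77.9762.
Correction k=2: B_{4}/4! · (f^{(3)}(34) − f^{(3)}(9)) = −1/720 · (5.08854e-05 − 0.00274348) = 3.73972e-06.
After k=2: 77.9762.
Correction k=3: B_{6}/6! · (f^{(5)}(34) − f^{(5)}(9)) = 1/30240 · (5.28222e-07 − 0.000406442) = -1.34231e-08.

S_3 ≈ 77.9762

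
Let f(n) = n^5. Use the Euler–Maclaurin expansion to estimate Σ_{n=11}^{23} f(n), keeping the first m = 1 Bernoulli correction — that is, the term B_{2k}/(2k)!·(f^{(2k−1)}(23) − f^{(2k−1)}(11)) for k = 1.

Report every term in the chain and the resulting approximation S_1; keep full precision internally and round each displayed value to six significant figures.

The integral term ∫_11^23 x^5 dx = 2.43774e+07.
½[f(11) + f(23)] = ½[161051 + 6.43634e+06] = 3.29870e+06.
So far: 2.76761e+07.
Order-1 term: 1/12 · (1.39920e+06 − 73205.0) = 110500.

S_1 ≈ 2.77866e+07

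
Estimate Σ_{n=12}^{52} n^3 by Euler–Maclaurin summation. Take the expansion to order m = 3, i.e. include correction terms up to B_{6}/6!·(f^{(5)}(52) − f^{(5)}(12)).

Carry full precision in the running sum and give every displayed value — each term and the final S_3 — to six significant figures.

∫_12^52 x^3 dx evaluates to 1.82272e+06.
½[f(12) + f(52)] = ½[1728.00 + 140608] = 71168.0.
Running total after boundary: 1.89389e+06.
Correction k=1: B_{2}/2! · (f^{(1)}(52) − f^{(1)}(12)) = 1/12 · (8112.00 − 432.000) = 640.000.
After k=1: 1.89453e+06.
Correction k=2: B_{4}/4! · (f^{(3)}(52) − f^{(3)}(12)) = −1/720 · (6.00000 − 6.00000) = 0.00000.
After k=2: 1.89453e+06.
Correction k=3: B_{6}/6! · (f^{(5)}(52) − f^{(5)}(12)) = 1/30240 · (0.00000 − 0.00000) = 0.00000.

S_3 ≈ 1.89453e+06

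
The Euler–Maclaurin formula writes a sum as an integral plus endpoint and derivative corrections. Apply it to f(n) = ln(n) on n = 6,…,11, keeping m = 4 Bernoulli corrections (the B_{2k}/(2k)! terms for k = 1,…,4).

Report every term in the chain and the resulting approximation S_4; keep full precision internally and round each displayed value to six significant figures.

The integral term ∫_6^11 ln(x) dx = 10.6263.
Boundary: ½(f(6) + f(11)) = ½(1.79176 + 2.39790) = 2.09483.
So far: 12.7211.
Correction k=1: B_{2}/2! · (f^{(1)}(11) − f^{(1)}(6)) = 1/12 · (0.0909091 − 0.166667) = -0.00631313.
After k=1: 12.7148.
Correction k=2: B_{4}/4! · (f^{(3)}(11) − f^{(3)}(6)) = −1/720 · (0.00150263 − 0.00925926) = 1.07731e-05.
After k=2: 12.7148.
Correction k=3: B_{6}/6! · (f^{(5)}(11) − f^{(5)}(6)) = 1/30240 · (0.000149021 − 0.00308642) = -9.71362e-08.
After k=3: 12.7148.
Correction k=4: B_{8}/8! · (f^{(7)}(11) − f^{(7)}(6)) = −1/1209600 · (3.69474e-05 − 0.00257202) = 2.09579e-09.

S_4 ≈ 12.7148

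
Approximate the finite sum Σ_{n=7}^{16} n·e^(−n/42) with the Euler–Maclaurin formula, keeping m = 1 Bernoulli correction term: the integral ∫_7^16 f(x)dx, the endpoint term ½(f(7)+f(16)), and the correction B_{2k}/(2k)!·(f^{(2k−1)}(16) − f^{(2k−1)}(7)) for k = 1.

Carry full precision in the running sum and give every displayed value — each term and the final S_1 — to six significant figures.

∫_7^16 x·e^(−x/42) dx evaluates to 77.7588.
Boundary: ½(f(7) + f(16)) = ½(5.92537 + 10.9314) = 8.42837.
Running total after boundary: 86.1872.
k=1: B_{2}/(2)! × [f^{(1)}(16) − f^{(1)}(7)] = 1/12 × (0.422940 − 0.705401) = -0.0235385.

S_1 ≈ 86.1636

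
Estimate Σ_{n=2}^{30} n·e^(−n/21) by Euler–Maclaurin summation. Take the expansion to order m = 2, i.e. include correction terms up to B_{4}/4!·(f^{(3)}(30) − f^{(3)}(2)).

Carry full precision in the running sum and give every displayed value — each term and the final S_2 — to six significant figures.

S_2 ≈ 186.883

∫_2^30 x·e^(−x/21) dx evaluates to 182.456.
Endpoint term: (f(2) + f(30))/2 = (1.81831 + 7.18953)/2 = 4.50392.
So far: 186.960.
Order-1 term: 1/12 · (-0.102708 − 0.822570) = -0.0771065.
Partial sum through k=1: 186.883.
Order-2 term: −1/720 · (0.000853956 − 0.00598840) = 7.13117e-06.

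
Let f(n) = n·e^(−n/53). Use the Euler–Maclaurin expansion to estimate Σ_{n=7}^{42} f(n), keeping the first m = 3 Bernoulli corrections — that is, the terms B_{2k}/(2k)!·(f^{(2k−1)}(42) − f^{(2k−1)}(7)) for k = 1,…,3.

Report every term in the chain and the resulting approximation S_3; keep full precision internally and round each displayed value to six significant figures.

S_3 ≈ 519.562

∫_7^42 x·e^(−x/53) dx evaluates to 507.044.
½[f(7) + f(42)] = ½[6.13392 + 19.0148] = 12.5744.
So far: 519.618.
Order-1 term: 1/12 · (0.0939634 − 0.760540) = -0.0555481.
Partial sum through k=1: 519.562.
Order-2 term: −1/720 · (0.000355795 − 0.000894657) = 7.48418e-07.
Partial sum through k=2: 519.562.
Order-3 term: 1/30240 · (2.41417e-07 − 5.40606e-07) = -9.89381e-12.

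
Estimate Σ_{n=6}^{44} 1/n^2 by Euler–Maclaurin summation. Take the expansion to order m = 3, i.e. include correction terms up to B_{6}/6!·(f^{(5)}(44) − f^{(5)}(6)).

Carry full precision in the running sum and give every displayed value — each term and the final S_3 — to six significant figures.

S_3 ≈ 0.158852

The integral term ∫_6^44 1/x^2 dx = 0.143939.
Boundary: ½(f(6) + f(44)) = ½(0.0277778 + 0.000516529) = 0.0141472.
So far: 0.158087.
Order-1 term: 1/12 · (-2.34786e-05 − (-0.00925926)) = 0.000769648.
After k=1: 0.158856.
Order-2 term: −1/720 · (-1.45528e-07 − (-0.00308642)) = -4.28649e-06.
After k=2: 0.158852.
Order-3 term: 1/30240 · (-2.25509e-09 − (-0.00257202)) = 8.50534e-08.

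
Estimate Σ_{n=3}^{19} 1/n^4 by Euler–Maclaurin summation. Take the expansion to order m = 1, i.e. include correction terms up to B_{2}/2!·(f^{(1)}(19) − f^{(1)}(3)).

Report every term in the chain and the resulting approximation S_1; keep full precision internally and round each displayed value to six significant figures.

The integral term ∫_3^19 1/x^4 dx = 0.0122971.
½[f(3) + f(19)] = ½[0.0123457 + 7.67336e-06] = 0.00617668.
Integral + boundary = 0.0184738.
Order-1 term: 1/12 · (-1.61544e-06 − (-0.0164609)) = 0.00137161.

S_1 ≈ 0.0198454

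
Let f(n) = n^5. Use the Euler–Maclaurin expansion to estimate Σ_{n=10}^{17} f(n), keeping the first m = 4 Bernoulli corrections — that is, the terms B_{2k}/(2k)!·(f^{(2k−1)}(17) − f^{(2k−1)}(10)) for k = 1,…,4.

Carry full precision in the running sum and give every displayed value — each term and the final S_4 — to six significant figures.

S_4 ≈ 4.64681e+06

The integral term ∫_10^17 x^5 dx = 3.85626e+06.
Boundary: ½(f(10) + f(17)) = ½(100000 + 1.41986e+06) = 759928.
So far: 4.61619e+06.
Correction k=1: B_{2}/2! · (f^{(1)}(17) − f^{(1)}(10)) = 1/12 · (417605 − 50000.0) = 30633.8.
Running total after k=1: 4.64682e+06.
Correction k=2: B_{4}/4! · (f^{(3)}(17) − f^{(3)}(10)) = −1/720 · (17340.0 − 6000.00) = -15.7500.
Running total after k=2: 4.64681e+06.
Correction k=3: B_{6}/6! · (f^{(5)}(17) − f^{(5)}(10)) = 1/30240 · (120.000 − 120.000) = 0.00000.
Running total after k=3: 4.64681e+06.
Correction k=4: B_{8}/8! · (f^{(7)}(17) − f^{(7)}(10)) = −1/1209600 · (0.00000 − 0.00000) = 0.00000.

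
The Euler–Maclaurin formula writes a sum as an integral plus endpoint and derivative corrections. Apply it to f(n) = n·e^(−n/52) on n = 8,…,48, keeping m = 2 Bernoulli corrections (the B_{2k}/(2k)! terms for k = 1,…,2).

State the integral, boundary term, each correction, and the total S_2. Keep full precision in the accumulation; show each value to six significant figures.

S_2 ≈ 622.074

Integral: ∫_8^48 x·e^(−x/52) dx = 609.168.
Endpoint term: (f(8) + f(48))/2 = (6.85923 + 19.0701)/2 = 12.9647.
So far: 622.132.
Order-1 term: 1/12 · (0.0305611 − 0.725496) = -0.0579112.
Partial sum through k=1: 622.074.
Order-2 term: −1/720 · (0.000305159 − 0.000902479) = 8.29611e-07.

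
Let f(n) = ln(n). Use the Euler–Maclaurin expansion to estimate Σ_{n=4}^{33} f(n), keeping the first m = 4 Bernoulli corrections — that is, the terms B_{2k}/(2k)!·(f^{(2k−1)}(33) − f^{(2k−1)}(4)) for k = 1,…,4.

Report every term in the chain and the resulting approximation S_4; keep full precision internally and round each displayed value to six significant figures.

Integral: ∫_4^33 ln(x) dx = 80.8396.
Boundary: ½(f(4) + f(33)) = ½(1.38629 + 3.49651) = 2.44140.
So far: 83.2810.
Order-1 term: 1/12 · (0.0303030 − 0.250000) = -0.0183081.
Partial sum through k=1: 83.2627.
Order-2 term: −1/720 · (5.56529e-05 − 0.0312500) = 4.33255e-05.
Partial sum through k=2: 83.2627.
Order-3 term: 1/30240 · (6.13256e-07 − 0.0234375) = -7.75029e-07.
Partial sum through k=3: 83.2627.
Order-4 term: −1/1209600 · (1.68941e-08 − 0.0439453) = 3.63304e-08.

S_4 ≈ 83.2627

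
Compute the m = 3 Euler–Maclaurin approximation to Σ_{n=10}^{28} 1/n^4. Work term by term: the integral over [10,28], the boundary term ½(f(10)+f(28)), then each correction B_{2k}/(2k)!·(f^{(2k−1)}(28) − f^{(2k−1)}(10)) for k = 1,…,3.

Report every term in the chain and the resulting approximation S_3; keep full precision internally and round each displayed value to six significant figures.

S_3 ≈ 0.000372260

∫_10^28 1/x^4 dx evaluates to 0.000318149.
½[f(10) + f(28)] = ½[0.000100000 + 1.62693e-06] = 5.08135e-05.
So far: 0.000368962.
Order-1 term: 1/12 · (-2.32418e-07 − (-4.00000e-05)) = 3.31397e-06.
After k=1: 0.000372276.
Order-2 term: −1/720 · (-8.89355e-09 − (-1.20000e-05)) = -1.66543e-08.
After k=2: 0.000372259.
Order-3 term: 1/30240 · (-6.35253e-10 − (-6.72000e-06)) = 2.22201e-10.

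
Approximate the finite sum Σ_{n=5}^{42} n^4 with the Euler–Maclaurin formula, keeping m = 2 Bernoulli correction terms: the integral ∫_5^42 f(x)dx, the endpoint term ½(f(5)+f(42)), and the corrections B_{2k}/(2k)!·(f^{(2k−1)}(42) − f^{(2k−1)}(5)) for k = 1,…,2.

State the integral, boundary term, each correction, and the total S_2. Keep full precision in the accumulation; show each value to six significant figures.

∫_5^42 x^4 dx evaluates to 2.61376e+07.
Endpoint term: (f(5) + f(42))/2 = (625.000 + 3.11170e+06)/2 = 1.55616e+06.
So far: 2.76938e+07.
k=1: B_{2}/(2)! × [f^{(1)}(42) − f^{(1)}(5)] = 1/12 × (296352 − 500.000) = 24654.3.
Running total after k=1: 2.77184e+07.
k=2: B_{4}/(4)! × [f^{(3)}(42) − f^{(3)}(5)] = −1/720 × (1008.00 − 120.000) = -1.23333.

S_2 ≈ 2.77184e+07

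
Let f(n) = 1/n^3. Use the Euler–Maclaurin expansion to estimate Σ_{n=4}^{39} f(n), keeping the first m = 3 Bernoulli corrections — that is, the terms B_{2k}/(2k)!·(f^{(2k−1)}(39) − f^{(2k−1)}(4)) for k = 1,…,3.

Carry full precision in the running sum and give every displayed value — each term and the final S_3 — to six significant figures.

S_3 ≈ 0.0396996

Integral: ∫_4^39 1/x^3 dx = 0.0309213.
½[f(4) + f(39)] = ½[0.0156250 + 1.68580e-05] = 0.00782093.
So far: 0.0387422.
Correction k=1: B_{2}/2! · (f^{(1)}(39) − f^{(1)}(4)) = 1/12 · (-1.29677e-06 − (-0.0117188)) = 0.000976454.
After k=1: 0.0397187.
Correction k=2: B_{4}/4! · (f^{(3)}(39) − f^{(3)}(4)) = −1/720 · (-1.70515e-08 − (-0.0146484)) = -2.03450e-05.
After k=2: 0.0396983.
Correction k=3: B_{6}/6! · (f^{(5)}(39) − f^{(5)}(4)) = 1/30240 · (-4.70851e-10 − (-0.0384521)) = 1.27157e-06.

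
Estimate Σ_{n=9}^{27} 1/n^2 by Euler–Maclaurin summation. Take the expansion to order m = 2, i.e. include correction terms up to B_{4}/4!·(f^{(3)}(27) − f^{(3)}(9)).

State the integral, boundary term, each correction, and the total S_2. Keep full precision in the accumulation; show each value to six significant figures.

S_2 ≈ 0.0811524

∫_9^27 1/x^2 dx evaluates to 0.0740741.
Boundary: ½(f(9) + f(27)) = ½(0.0123457 + 0.00137174) = 0.00685871.
Running total after boundary: 0.0809328.
Correction k=1: B_{2}/2! · (f^{(1)}(27) − f^{(1)}(9)) = 1/12 · (-0.000101611 − (-0.00274348)) = 0.000220156.
Running total after k=1: 0.0811529.
Correction k=2: B_{4}/4! · (f^{(3)}(27) − f^{(3)}(9)) = −1/720 · (-1.67260e-06 − (-0.000406442)) = -5.62180e-07.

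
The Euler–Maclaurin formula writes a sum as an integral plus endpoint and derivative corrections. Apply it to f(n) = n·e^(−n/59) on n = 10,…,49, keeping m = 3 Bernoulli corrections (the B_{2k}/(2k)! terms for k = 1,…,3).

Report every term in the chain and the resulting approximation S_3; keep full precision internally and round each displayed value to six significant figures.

S_3 ≈ 674.059

Integral: ∫_10^49 x·e^(−x/59) dx = 659.213.
Endpoint term: (f(10) + f(49))/2 = (8.44094 + 21.3556)/2 = 14.8982.
Integral + boundary = 674.111.
Correction k=1: B_{2}/2! · (f^{(1)}(49) − f^{(1)}(10)) = 1/12 · (0.0738691 − 0.701027) = -0.0522632.
Partial sum through k=1: 674.059.
Correction k=2: B_{4}/4! · (f^{(3)}(49) − f^{(3)}(10)) = −1/720 · (0.000271624 − 0.000686359) = 5.76020e-07.
Partial sum through k=2: 674.059.
Correction k=3: B_{6}/6! · (f^{(5)}(49) − f^{(5)}(10)) = 1/30240 · (1.49965e-07 − 3.36493e-07) = -6.16824e-12.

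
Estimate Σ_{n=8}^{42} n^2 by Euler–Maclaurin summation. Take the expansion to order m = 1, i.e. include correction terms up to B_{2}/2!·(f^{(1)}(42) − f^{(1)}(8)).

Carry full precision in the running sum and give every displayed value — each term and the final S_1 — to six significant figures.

Integral: ∫_8^42 x^2 dx = 24525.3.
½[f(8) + f(42)] = ½[64.0000 + 1764.00] = 914.000.
Integral + boundary = 25439.3.
k=1: B_{2}/(2)! × [f^{(1)}(42) − f^{(1)}(8)] = 1/12 × (84.0000 − 16.0000) = 5.66667.

S_1 ≈ 25445.0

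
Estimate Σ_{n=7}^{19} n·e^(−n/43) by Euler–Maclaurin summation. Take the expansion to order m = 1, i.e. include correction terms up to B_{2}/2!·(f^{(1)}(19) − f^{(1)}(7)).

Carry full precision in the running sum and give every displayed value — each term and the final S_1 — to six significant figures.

∫_7^19 x·e^(−x/43) dx evaluates to 113.194.
Boundary: ½(f(7) + f(19)) = ½(5.94838 + 12.2139) = 9.08117.
So far: 122.275.
Correction k=1: B_{2}/2! · (f^{(1)}(19) − f^{(1)}(7)) = 1/12 · (0.358794 − 0.711435) = -0.0293867.

S_1 ≈ 122.246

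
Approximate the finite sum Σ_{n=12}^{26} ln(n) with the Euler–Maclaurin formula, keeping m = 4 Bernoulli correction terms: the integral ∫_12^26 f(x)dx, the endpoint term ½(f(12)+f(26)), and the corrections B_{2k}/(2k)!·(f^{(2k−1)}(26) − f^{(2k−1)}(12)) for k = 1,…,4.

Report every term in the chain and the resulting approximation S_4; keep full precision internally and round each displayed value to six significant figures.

S_4 ≈ 43.7594

The integral term ∫_12^26 ln(x) dx = 40.8916.
Boundary: ½(f(12) + f(26)) = ½(2.48491 + 3.25810) = 2.87150.
So far: 43.7631.
Order-1 term: 1/12 · (0.0384615 − 0.0833333) = -0.00373932.
Running total after k=1: 43.7594.
Order-2 term: −1/720 · (0.000113792 − 0.00115741) = 1.44947e-06.
Running total after k=2: 43.7594.
Order-3 term: 1/30240 · (2.01997e-06 − 9.64506e-05) = -3.12271e-09.
Running total after k=3: 43.7594.
Order-4 term: −1/1209600 · (8.96436e-08 − 2.00939e-05) = 1.65379e-11.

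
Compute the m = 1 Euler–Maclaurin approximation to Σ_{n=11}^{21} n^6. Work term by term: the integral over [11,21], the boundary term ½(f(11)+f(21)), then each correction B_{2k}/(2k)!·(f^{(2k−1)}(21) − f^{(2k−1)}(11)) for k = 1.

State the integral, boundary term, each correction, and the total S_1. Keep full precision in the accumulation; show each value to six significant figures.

S_1 ≈ 3.00245e+08

Integral: ∫_11^21 x^6 dx = 2.54514e+08.
½[f(11) + f(21)] = ½[1.77156e+06 + 8.57661e+07] = 4.37688e+07.
Integral + boundary = 2.98283e+08.
k=1: B_{2}/(2)! × [f^{(1)}(21) − f^{(1)}(11)] = 1/12 × (2.45046e+07 − 966306) = 1.96152e+06.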